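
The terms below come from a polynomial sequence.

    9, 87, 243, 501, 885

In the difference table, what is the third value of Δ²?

D1: 78, 156, 258, 384
D2: 78, 102, 126
D3: 24, 24

126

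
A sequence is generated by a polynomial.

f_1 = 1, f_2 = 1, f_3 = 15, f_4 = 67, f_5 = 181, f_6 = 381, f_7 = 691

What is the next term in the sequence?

D1: 0  14  52  114  200  310
D2: 14  38  62  86  110
D3: 24  24  24  24
The third differences are constant (24).
110 + 24 = 134;  310 + 134 = 444;  691 + 444 = 1135

1135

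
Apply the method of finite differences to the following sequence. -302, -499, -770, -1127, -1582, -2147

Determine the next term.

-2834

First differences: -197 , -271 , -357 , -455 , -565
Second differences: -74 , -86 , -98 , -110
Third differences: -12 , -12 , -12
The third differences are constant (-12).
-110 − 12 = -122;  -565 − 122 = -687;  -2147 − 687 = -2834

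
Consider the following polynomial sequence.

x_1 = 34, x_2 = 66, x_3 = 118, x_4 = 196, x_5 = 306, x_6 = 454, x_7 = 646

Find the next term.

32  52  78  110  148  192
20  26  32  38  44
6  6  6  6
The third differences are constant (6).
44 + 6 = 50;  192 + 50 = 242;  646 + 242 = 888

888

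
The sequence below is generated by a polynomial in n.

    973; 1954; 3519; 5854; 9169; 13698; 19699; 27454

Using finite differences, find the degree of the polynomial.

D1: 981, 1565, 2335, 3315, 4529, 6001, 7755
D2: 584, 770, 980, 1214, 1472, 1754
D3: 186, 210, 234, 258, 282
D4: 24, 24, 24, 24
The fourth differences are constant, so the polynomial has degree 4.

4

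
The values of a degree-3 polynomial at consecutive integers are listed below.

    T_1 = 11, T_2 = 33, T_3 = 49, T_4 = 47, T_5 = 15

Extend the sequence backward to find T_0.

First differences: 22, 16, -2, -32
Second differences: -6, -18, -30
Third differences: -12, -12
The third differences are constant at -12.
Work back: -6 + 12 = 6;  22 − 6 = 16;  11 − 16 = -5

-5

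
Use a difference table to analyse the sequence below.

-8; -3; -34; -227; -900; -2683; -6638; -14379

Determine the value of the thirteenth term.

First differences: 5  -31  -193  -673  -1783  -3955  -7741
Second differences: -36  -162  -480  -1110  -2172  -3786
Third differences: -126  -318  -630  -1062  -1614
Fourth differences: -192  -312  -432  -552
Fifth differences: -120  -120  -120
The fifth differences are constant (-120).
-552 − 120 = -672;  -1614 − 672 = -2286;  -3786 − 2286 = -6072;  -7741 − 6072 = -13813;  -14379 − 13813 = -28192
-672 − 120 = -792;  -2286 − 792 = -3078;  -6072 − 3078 = -9150;  -13813 − 9150 = -22963;  -28192 − 22963 = -51155
-792 − 120 = -912;  -3078 − 912 = -3990;  -9150 − 3990 = -13140;  -22963 − 13140 = -36103;  -51155 − 36103 = -87258
-912 − 120 = -1032;  -3990 − 1032 = -5022;  -13140 − 5022 = -18162;  -36103 − 18162 = -54265;  -87258 − 54265 = -141523
-1032 − 120 = -1152;  -5022 − 1152 = -6174;  -18162 − 6174 = -24336;  -54265 − 24336 = -78601;  -141523 − 78601 = -220124

-220124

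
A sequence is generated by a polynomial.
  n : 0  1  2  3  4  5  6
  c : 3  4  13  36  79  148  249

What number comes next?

First differences: 1  9  23  43  69  101
Second differences: 8  14  20  26  32
Third differences: 6  6  6  6
The third differences are constant (6).
32 + 6 = 38;  101 + 38 = 139;  249 + 139 = 388

388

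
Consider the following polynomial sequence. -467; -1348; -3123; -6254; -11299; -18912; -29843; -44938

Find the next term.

-65139

Δ: -881  -1775  -3131  -5045  -7613  -10931  -15095
Δ²: -894  -1356  -1914  -2568  -3318  -4164
Δ³: -462  -558  -654  -750  -846
Δ⁴: -96  -96  -96  -96
Fourth differences constant at -96.
-846 − 96 = -942;  -4164 − 942 = -5106;  -15095 − 5106 = -20201;  -44938 − 20201 = -65139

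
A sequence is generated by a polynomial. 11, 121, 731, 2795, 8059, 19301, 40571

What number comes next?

77431

110, 610, 2064, 5264, 11242, 21270
500, 1454, 3200, 5978, 10028
954, 1746, 2778, 4050
792, 1032, 1272
240, 240
Constant fifth difference = 240, so extend:
1272 + 240 = 1512;  4050 + 1512 = 5562;  10028 + 5562 = 15590;  21270 + 15590 = 36860;  40571 + 36860 = 77431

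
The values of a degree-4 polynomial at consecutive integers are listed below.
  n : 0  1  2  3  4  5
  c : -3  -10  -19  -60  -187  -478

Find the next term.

-1035

Δ: -7  -9  -41  -127  -291
Δ²: -2  -32  -86  -164
Δ³: -30  -54  -78
Δ⁴: -24  -24
The fourth differences are constant (-24).
-78 − 24 = -102;  -164 − 102 = -266;  -291 − 266 = -557;  -478 − 557 = -1035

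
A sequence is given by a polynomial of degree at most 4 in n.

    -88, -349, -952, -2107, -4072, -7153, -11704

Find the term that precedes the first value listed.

-261, -603, -1155, -1965, -3081, -4551
-342, -552, -810, -1116, -1470
-210, -258, -306, -354
-48, -48, -48
The fourth differences are constant at -48.
Work back: -210 + 48 = -162;  -342 + 162 = -180;  -261 + 180 = -81;  -88 + 81 = -7

-7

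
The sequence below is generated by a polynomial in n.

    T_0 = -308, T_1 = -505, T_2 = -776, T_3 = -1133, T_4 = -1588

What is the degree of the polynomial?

D1: -197, -271, -357, -455
D2: -74, -86, -98
D3: -12, -12
The third differences are constant, so the polynomial has degree 3.

3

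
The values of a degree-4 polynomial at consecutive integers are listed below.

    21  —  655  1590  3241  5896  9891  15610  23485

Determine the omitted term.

Using the last 7 terms:
935  1651  2655  3995  5719  7875
716  1004  1340  1724  2156
288  336  384  432
48  48  48
Constant fourth difference = 48.
Extend backward: 288 − 48 = 240;  716 − 240 = 476;  935 − 476 = 459;  655 − 459 = 196

196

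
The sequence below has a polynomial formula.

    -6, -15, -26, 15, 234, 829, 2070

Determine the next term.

4299

Δ: -9  -11  41  219  595  1241
Δ²: -2  52  178  376  646
Δ³: 54  126  198  270
Δ⁴: 72  72  72
The fourth differences are constant (72).
270 + 72 = 342;  646 + 342 = 988;  1241 + 988 = 2229;  2070 + 2229 = 4299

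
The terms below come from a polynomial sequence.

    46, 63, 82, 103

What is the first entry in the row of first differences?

First differences: 17, 19, 21
Second differences: 2, 2

17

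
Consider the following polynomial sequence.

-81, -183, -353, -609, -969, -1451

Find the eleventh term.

-6321

D1: -102  -170  -256  -360  -482
D2: -68  -86  -104  -122
D3: -18  -18  -18
The third differences are constant (-18).
-122 − 18 = -140;  -482 − 140 = -622;  -1451 − 622 = -2073
-140 − 18 = -158;  -622 − 158 = -780;  -2073 − 780 = -2853
-158 − 18 = -176;  -780 − 176 = -956;  -2853 − 956 = -3809
-176 − 18 = -194;  -956 − 194 = -1150;  -3809 − 1150 = -4959
-194 − 18 = -212;  -1150 − 212 = -1362;  -4959 − 1362 = -6321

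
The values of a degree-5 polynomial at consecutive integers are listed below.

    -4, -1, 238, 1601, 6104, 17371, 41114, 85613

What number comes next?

162196

D1: 3, 239, 1363, 4503, 11267, 23743, 44499
D2: 236, 1124, 3140, 6764, 12476, 20756
D3: 888, 2016, 3624, 5712, 8280
D4: 1128, 1608, 2088, 2568
D5: 480, 480, 480
Fifth differences constant at 480.
2568 + 480 = 3048;  8280 + 3048 = 11328;  20756 + 11328 = 32084;  44499 + 32084 = 76583;  85613 + 76583 = 162196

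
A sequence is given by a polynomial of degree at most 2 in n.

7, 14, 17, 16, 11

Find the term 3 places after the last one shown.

First differences: 7  3  -1  -5
Second differences: -4  -4  -4
Constant second difference = -4, so extend:
-5 − 4 = -9;  11 − 9 = 2
-9 − 4 = -13;  2 − 13 = -11
-13 − 4 = -17;  -11 − 17 = -28

-28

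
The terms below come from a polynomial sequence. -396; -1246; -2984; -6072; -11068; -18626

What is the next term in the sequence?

D1: -850  -1738  -3088  -4996  -7558
D2: -888  -1350  -1908  -2562
D3: -462  -558  -654
D4: -96  -96
Constant fourth difference = -96, so extend:
-654 − 96 = -750;  -2562 − 750 = -3312;  -7558 − 3312 = -10870;  -18626 − 10870 = -29496

-29496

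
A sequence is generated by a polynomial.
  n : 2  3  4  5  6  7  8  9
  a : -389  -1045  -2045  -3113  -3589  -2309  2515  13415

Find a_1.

-89

D1: -656  -1000  -1068  -476  1280  4824  10900
D2: -344  -68  592  1756  3544  6076
D3: 276  660  1164  1788  2532
D4: 384  504  624  744
D5: 120  120  120
The fifth differences are constant at 120.
Work back: 384 − 120 = 264;  276 − 264 = 12;  -344 − 12 = -356;  -656 + 356 = -300;  -389 + 300 = -89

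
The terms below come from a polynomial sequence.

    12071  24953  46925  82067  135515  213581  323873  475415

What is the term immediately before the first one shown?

Δ: 12882, 21972, 35142, 53448, 78066, 110292, 151542
Δ²: 9090, 13170, 18306, 24618, 32226, 41250
Δ³: 4080, 5136, 6312, 7608, 9024
Δ⁴: 1056, 1176, 1296, 1416
Δ⁵: 120, 120, 120
The fifth differences are constant at 120.
Work back: 1056 − 120 = 936;  4080 − 936 = 3144;  9090 − 3144 = 5946;  12882 − 5946 = 6936;  12071 − 6936 = 5135

5135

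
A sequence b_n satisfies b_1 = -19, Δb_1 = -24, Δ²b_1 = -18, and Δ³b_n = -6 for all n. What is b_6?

-379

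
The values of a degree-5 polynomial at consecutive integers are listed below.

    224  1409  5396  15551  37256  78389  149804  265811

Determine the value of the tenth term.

709001

First differences: 1185 , 3987 , 10155 , 21705 , 41133 , 71415 , 116007
Second differences: 2802 , 6168 , 11550 , 19428 , 30282 , 44592
Third differences: 3366 , 5382 , 7878 , 10854 , 14310
Fourth differences: 2016 , 2496 , 2976 , 3456
Fifth differences: 480 , 480 , 480
Constant fifth difference = 480, so extend:
3456 + 480 = 3936;  14310 + 3936 = 18246;  44592 + 18246 = 62838;  116007 + 62838 = 178845;  265811 + 178845 = 444656
3936 + 480 = 4416;  18246 + 4416 = 22662;  62838 + 22662 = 85500;  178845 + 85500 = 264345;  444656 + 264345 = 709001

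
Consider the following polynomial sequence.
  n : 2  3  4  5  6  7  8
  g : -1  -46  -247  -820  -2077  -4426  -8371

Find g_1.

Δ: -45, -201, -573, -1257, -2349, -3945
Δ²: -156, -372, -684, -1092, -1596
Δ³: -216, -312, -408, -504
Δ⁴: -96, -96, -96
The fourth differences are constant at -96.
Work back: -216 + 96 = -120;  -156 + 120 = -36;  -45 + 36 = -9;  -1 + 9 = 8

8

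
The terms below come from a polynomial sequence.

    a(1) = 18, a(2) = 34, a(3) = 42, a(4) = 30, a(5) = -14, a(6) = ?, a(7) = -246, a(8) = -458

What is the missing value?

Using the first 5 terms:
D1: 16  8  -12  -44
D2: -8  -20  -32
D3: -12  -12
Constant third difference = -12.
Extend forward: -32 − 12 = -44;  -44 − 44 = -88;  -14 − 88 = -102

-102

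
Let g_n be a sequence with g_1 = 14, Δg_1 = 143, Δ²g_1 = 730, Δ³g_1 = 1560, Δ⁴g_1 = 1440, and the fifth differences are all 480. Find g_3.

Build the table forward from the leading diagonal:
Δ⁵: 480  480  480
Δ⁴: 1440  1920  2400
Δ³: 1560  3000  4920
Δ²: 730  2290  5290
Δ: 143  873  3163
g: 14  157  1030

1030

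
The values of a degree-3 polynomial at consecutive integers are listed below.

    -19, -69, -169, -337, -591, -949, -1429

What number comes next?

-2049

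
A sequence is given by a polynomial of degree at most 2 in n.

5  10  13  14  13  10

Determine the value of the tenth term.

-22

Δ: 5, 3, 1, -1, -3
Δ²: -2, -2, -2, -2
Second differences constant at -2.
-3 − 2 = -5;  10 − 5 = 5
-5 − 2 = -7;  5 − 7 = -2
-7 − 2 = -9;  -2 − 9 = -11
-9 − 2 = -11;  -11 − 11 = -22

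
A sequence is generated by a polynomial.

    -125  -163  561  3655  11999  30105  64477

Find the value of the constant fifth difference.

D1: -38, 724, 3094, 8344, 18106, 34372
D2: 762, 2370, 5250, 9762, 16266
D3: 1608, 2880, 4512, 6504
D4: 1272, 1632, 1992
D5: 360, 360

360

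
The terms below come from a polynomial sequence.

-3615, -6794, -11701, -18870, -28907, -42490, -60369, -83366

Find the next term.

Δ: -3179 , -4907 , -7169 , -10037 , -13583 , -17879 , -22997
Δ²: -1728 , -2262 , -2868 , -3546 , -4296 , -5118
Δ³: -534 , -606 , -678 , -750 , -822
Δ⁴: -72 , -72 , -72 , -72
Fourth differences constant at -72.
-822 − 72 = -894;  -5118 − 894 = -6012;  -22997 − 6012 = -29009;  -83366 − 29009 = -112375

-112375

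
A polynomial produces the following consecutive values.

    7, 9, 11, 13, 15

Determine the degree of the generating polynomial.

1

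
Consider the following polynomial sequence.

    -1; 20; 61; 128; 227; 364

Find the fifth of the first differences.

Δ: 21, 41, 67, 99, 137
Δ²: 20, 26, 32, 38
Δ³: 6, 6, 6

137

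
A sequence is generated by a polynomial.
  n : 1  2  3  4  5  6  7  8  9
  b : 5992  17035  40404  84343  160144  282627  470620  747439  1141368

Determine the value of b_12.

3393255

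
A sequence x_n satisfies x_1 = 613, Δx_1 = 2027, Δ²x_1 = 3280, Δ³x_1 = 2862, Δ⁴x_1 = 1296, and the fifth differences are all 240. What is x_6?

78888

Build the table forward from the leading diagonal:
Fifth differences: 240  240  240  240  240  240
Fourth differences: 1296  1536  1776  2016  2256  2496
Third differences: 2862  4158  5694  7470  9486  11742
Second differences: 3280  6142  10300  15994  23464  32950
First differences: 2027  5307  11449  21749  37743  61207
x: 613  2640  7947  19396  41145  78888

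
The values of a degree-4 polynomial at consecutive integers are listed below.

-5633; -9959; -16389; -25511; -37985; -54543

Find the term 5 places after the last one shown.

First differences: -4326, -6430, -9122, -12474, -16558
Second differences: -2104, -2692, -3352, -4084
Third differences: -588, -660, -732
Fourth differences: -72, -72
The fourth differences are constant (-72).
-732 − 72 = -804;  -4084 − 804 = -4888;  -16558 − 4888 = -21446;  -54543 − 21446 = -75989
-804 − 72 = -876;  -4888 − 876 = -5764;  -21446 − 5764 = -27210;  -75989 − 27210 = -103199
-876 − 72 = -948;  -5764 − 948 = -6712;  -27210 − 6712 = -33922;  -103199 − 33922 = -137121
-948 − 72 = -1020;  -6712 − 1020 = -7732;  -33922 − 7732 = -41654;  -137121 − 41654 = -178775
-1020 − 72 = -1092;  -7732 − 1092 = -8824;  -41654 − 8824 = -50478;  -178775 − 50478 = -229253

-229253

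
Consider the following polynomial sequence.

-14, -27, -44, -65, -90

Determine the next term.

D1: -13  -17  -21  -25
D2: -4  -4  -4
The second differences are constant (-4).
-25 − 4 = -29;  -90 − 29 = -119

-119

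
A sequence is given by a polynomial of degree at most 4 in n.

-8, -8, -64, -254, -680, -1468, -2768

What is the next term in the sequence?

-4754

First differences: 0, -56, -190, -426, -788, -1300
Second differences: -56, -134, -236, -362, -512
Third differences: -78, -102, -126, -150
Fourth differences: -24, -24, -24
The fourth differences are constant (-24).
-150 − 24 = -174;  -512 − 174 = -686;  -1300 − 686 = -1986;  -2768 − 1986 = -4754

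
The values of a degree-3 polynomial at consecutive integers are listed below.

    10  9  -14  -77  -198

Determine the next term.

D1: -1, -23, -63, -121
D2: -22, -40, -58
D3: -18, -18
Constant third difference = -18, so extend:
-58 − 18 = -76;  -121 − 76 = -197;  -198 − 197 = -395

-395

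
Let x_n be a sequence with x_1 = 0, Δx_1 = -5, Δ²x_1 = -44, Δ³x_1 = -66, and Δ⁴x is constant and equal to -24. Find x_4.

-213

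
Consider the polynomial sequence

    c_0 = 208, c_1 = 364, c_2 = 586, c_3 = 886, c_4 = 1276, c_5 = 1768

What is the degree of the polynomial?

3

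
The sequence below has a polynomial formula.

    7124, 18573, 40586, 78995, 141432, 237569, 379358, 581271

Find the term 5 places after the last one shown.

3205856

Δ: 11449  22013  38409  62437  96137  141789  201913
Δ²: 10564  16396  24028  33700  45652  60124
Δ³: 5832  7632  9672  11952  14472
Δ⁴: 1800  2040  2280  2520
Δ⁵: 240  240  240
The fifth differences are constant (240).
2520 + 240 = 2760;  14472 + 2760 = 17232;  60124 + 17232 = 77356;  201913 + 77356 = 279269;  581271 + 279269 = 860540
2760 + 240 = 3000;  17232 + 3000 = 20232;  77356 + 20232 = 97588;  279269 + 97588 = 376857;  860540 + 376857 = 1237397
3000 + 240 = 3240;  20232 + 3240 = 23472;  97588 + 23472 = 121060;  376857 + 121060 = 497917;  1237397 + 497917 = 1735314
3240 + 240 = 3480;  23472 + 3480 = 26952;  121060 + 26952 = 148012;  497917 + 148012 = 645929;  1735314 + 645929 = 2381243
3480 + 240 = 3720;  26952 + 3720 = 30672;  148012 + 30672 = 178684;  645929 + 178684 = 824613;  2381243 + 824613 = 3205856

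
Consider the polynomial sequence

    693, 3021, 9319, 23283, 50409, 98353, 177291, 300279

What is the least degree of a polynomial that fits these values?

5

D1: 2328, 6298, 13964, 27126, 47944, 78938, 122988
D2: 3970, 7666, 13162, 20818, 30994, 44050
D3: 3696, 5496, 7656, 10176, 13056
D4: 1800, 2160, 2520, 2880
D5: 360, 360, 360
The fifth differences are constant, so the polynomial has degree 5.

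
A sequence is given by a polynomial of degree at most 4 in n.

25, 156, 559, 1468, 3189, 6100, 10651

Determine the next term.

17364

Δ: 131  403  909  1721  2911  4551
Δ²: 272  506  812  1190  1640
Δ³: 234  306  378  450
Δ⁴: 72  72  72
The fourth differences are constant (72).
450 + 72 = 522;  1640 + 522 = 2162;  4551 + 2162 = 6713;  10651 + 6713 = 17364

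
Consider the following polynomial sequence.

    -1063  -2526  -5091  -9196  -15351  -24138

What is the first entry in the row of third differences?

Δ: -1463, -2565, -4105, -6155, -8787
Δ²: -1102, -1540, -2050, -2632
Δ³: -438, -510, -582
Δ⁴: -72, -72

-438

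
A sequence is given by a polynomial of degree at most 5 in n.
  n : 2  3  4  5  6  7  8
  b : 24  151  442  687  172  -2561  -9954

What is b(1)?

D1: 127  291  245  -515  -2733  -7393
D2: 164  -46  -760  -2218  -4660
D3: -210  -714  -1458  -2442
D4: -504  -744  -984
D5: -240  -240
The fifth differences are constant at -240.
Work back: -504 + 240 = -264;  -210 + 264 = 54;  164 − 54 = 110;  127 − 110 = 17;  24 − 17 = 7

7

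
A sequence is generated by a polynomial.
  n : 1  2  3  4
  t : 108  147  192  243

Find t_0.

D1: 39  45  51
D2: 6  6
The second differences are constant at 6.
Work back: 39 − 6 = 33;  108 − 33 = 75

75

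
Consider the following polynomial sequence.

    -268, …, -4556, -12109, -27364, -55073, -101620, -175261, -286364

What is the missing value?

-1345

Using the last 7 terms:
First differences: -7553  -15255  -27709  -46547  -73641  -111103
Second differences: -7702  -12454  -18838  -27094  -37462
Third differences: -4752  -6384  -8256  -10368
Fourth differences: -1632  -1872  -2112
Fifth differences: -240  -240
Constant fifth difference = -240.
Extend backward: -1632 + 240 = -1392;  -4752 + 1392 = -3360;  -7702 + 3360 = -4342;  -7553 + 4342 = -3211;  -4556 + 3211 = -1345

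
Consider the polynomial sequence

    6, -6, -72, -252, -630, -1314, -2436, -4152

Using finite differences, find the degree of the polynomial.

4

First differences: -12, -66, -180, -378, -684, -1122, -1716
Second differences: -54, -114, -198, -306, -438, -594
Third differences: -60, -84, -108, -132, -156
Fourth differences: -24, -24, -24, -24
The fourth differences are constant, so the polynomial has degree 4.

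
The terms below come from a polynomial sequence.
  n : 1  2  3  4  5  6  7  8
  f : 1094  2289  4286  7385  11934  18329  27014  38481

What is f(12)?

D1: 1195 , 1997 , 3099 , 4549 , 6395 , 8685 , 11467
D2: 802 , 1102 , 1450 , 1846 , 2290 , 2782
D3: 300 , 348 , 396 , 444 , 492
D4: 48 , 48 , 48 , 48
Constant fourth difference = 48, so extend:
492 + 48 = 540;  2782 + 540 = 3322;  11467 + 3322 = 14789;  38481 + 14789 = 53270
540 + 48 = 588;  3322 + 588 = 3910;  14789 + 3910 = 18699;  53270 + 18699 = 71969
588 + 48 = 636;  3910 + 636 = 4546;  18699 + 4546 = 23245;  71969 + 23245 = 95214
636 + 48 = 684;  4546 + 684 = 5230;  23245 + 5230 = 28475;  95214 + 28475 = 123689

123689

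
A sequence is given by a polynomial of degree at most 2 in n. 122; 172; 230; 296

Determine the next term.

D1: 50 , 58 , 66
D2: 8 , 8
Constant second difference = 8, so extend:
66 + 8 = 74;  296 + 74 = 370

370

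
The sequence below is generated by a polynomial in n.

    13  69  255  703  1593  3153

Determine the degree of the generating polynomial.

4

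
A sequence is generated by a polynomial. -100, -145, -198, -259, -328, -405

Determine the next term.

-490

Δ: -45, -53, -61, -69, -77
Δ²: -8, -8, -8, -8
Constant second difference = -8, so extend:
-77 − 8 = -85;  -405 − 85 = -490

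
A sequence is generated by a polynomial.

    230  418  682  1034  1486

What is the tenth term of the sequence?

First differences: 188  264  352  452
Second differences: 76  88  100
Third differences: 12  12
Constant third difference = 12, so extend:
100 + 12 = 112;  452 + 112 = 564;  1486 + 564 = 2050
112 + 12 = 124;  564 + 124 = 688;  2050 + 688 = 2738
124 + 12 = 136;  688 + 136 = 824;  2738 + 824 = 3562
136 + 12 = 148;  824 + 148 = 972;  3562 + 972 = 4534
148 + 12 = 160;  972 + 160 = 1132;  4534 + 1132 = 5666

5666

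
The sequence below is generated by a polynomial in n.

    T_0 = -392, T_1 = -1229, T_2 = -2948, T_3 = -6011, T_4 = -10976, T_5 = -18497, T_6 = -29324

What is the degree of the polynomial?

Δ: -837, -1719, -3063, -4965, -7521, -10827
Δ²: -882, -1344, -1902, -2556, -3306
Δ³: -462, -558, -654, -750
Δ⁴: -96, -96, -96
The fourth differences are constant, so the polynomial has degree 4.

4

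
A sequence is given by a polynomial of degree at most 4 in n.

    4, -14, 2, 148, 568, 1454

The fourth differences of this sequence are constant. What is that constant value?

D1: -18, 16, 146, 420, 886
D2: 34, 130, 274, 466
D3: 96, 144, 192
D4: 48, 48

48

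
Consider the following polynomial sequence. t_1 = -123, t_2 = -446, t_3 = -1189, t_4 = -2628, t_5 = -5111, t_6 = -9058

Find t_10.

First differences: -323  -743  -1439  -2483  -3947
Second differences: -420  -696  -1044  -1464
Third differences: -276  -348  -420
Fourth differences: -72  -72
Constant fourth difference = -72, so extend:
-420 − 72 = -492;  -1464 − 492 = -1956;  -3947 − 1956 = -5903;  -9058 − 5903 = -14961
-492 − 72 = -564;  -1956 − 564 = -2520;  -5903 − 2520 = -8423;  -14961 − 8423 = -23384
-564 − 72 = -636;  -2520 − 636 = -3156;  -8423 − 3156 = -11579;  -23384 − 11579 = -34963
-636 − 72 = -708;  -3156 − 708 = -3864;  -11579 − 3864 = -15443;  -34963 − 15443 = -50406

-50406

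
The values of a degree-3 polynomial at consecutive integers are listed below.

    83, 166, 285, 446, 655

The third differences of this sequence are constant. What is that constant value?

6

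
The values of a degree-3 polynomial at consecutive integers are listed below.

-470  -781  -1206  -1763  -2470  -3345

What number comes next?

D1: -311, -425, -557, -707, -875
D2: -114, -132, -150, -168
D3: -18, -18, -18
Constant third difference = -18, so extend:
-168 − 18 = -186;  -875 − 186 = -1061;  -3345 − 1061 = -4406

-4406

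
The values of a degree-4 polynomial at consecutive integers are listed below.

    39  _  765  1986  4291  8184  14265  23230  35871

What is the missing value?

Using the last 7 terms:
D1: 1221, 2305, 3893, 6081, 8965, 12641
D2: 1084, 1588, 2188, 2884, 3676
D3: 504, 600, 696, 792
D4: 96, 96, 96
Constant fourth difference = 96.
Extend backward: 504 − 96 = 408;  1084 − 408 = 676;  1221 − 676 = 545;  765 − 545 = 220

220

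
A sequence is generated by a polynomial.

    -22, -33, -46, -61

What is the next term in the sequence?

-11 , -13 , -15
-2 , -2
The second differences are constant (-2).
-15 − 2 = -17;  -61 − 17 = -78

-78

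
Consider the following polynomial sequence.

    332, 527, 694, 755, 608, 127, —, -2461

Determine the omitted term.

-838

Using the first 6 terms:
First differences: 195, 167, 61, -147, -481
Second differences: -28, -106, -208, -334
Third differences: -78, -102, -126
Fourth differences: -24, -24
Constant fourth difference = -24.
Extend forward: -126 − 24 = -150;  -334 − 150 = -484;  -481 − 484 = -965;  127 − 965 = -838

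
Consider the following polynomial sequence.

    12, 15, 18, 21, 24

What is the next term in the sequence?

27

Δ: 3  3  3  3
The first differences are constant (3).
24 + 3 = 27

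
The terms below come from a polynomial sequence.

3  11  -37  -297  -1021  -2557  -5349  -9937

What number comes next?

Δ: 8  -48  -260  -724  -1536  -2792  -4588
Δ²: -56  -212  -464  -812  -1256  -1796
Δ³: -156  -252  -348  -444  -540
Δ⁴: -96  -96  -96  -96
Fourth differences constant at -96.
-540 − 96 = -636;  -1796 − 636 = -2432;  -4588 − 2432 = -7020;  -9937 − 7020 = -16957

-16957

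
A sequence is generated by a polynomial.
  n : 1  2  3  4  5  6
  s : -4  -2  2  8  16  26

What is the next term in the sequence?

38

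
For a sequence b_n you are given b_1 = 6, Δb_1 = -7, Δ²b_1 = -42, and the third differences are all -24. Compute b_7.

Build the table forward from the leading diagonal:
Third differences: -24  -24  -24  -24  -24  -24  -24
Second differences: -42  -66  -90  -114  -138  -162  -186
First differences: -7  -49  -115  -205  -319  -457  -619
b: 6  -1  -50  -165  -370  -689  -1146

-1146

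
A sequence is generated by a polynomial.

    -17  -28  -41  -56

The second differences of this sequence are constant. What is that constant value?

-2

First differences: -11, -13, -15
Second differences: -2, -2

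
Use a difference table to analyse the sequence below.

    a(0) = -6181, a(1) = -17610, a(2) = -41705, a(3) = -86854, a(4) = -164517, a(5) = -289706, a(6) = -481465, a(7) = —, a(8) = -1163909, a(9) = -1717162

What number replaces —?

-763350

Using the first 7 terms:
Δ: -11429  -24095  -45149  -77663  -125189  -191759
Δ²: -12666  -21054  -32514  -47526  -66570
Δ³: -8388  -11460  -15012  -19044
Δ⁴: -3072  -3552  -4032
Δ⁵: -480  -480
Constant fifth difference = -480.
Extend forward: -4032 − 480 = -4512;  -19044 − 4512 = -23556;  -66570 − 23556 = -90126;  -191759 − 90126 = -281885;  -481465 − 281885 = -763350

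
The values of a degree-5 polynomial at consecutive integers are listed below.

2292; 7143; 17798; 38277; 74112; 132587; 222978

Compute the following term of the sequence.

Δ: 4851, 10655, 20479, 35835, 58475, 90391
Δ²: 5804, 9824, 15356, 22640, 31916
Δ³: 4020, 5532, 7284, 9276
Δ⁴: 1512, 1752, 1992
Δ⁵: 240, 240
The fifth differences are constant (240).
1992 + 240 = 2232;  9276 + 2232 = 11508;  31916 + 11508 = 43424;  90391 + 43424 = 133815;  222978 + 133815 = 356793

356793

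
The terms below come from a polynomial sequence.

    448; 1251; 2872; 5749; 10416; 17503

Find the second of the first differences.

1621

D1: 803, 1621, 2877, 4667, 7087
D2: 818, 1256, 1790, 2420
D3: 438, 534, 630
D4: 96, 96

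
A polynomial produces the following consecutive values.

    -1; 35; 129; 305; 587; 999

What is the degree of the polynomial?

D1: 36, 94, 176, 282, 412
D2: 58, 82, 106, 130
D3: 24, 24, 24
The third differences are constant, so the polynomial has degree 3.

3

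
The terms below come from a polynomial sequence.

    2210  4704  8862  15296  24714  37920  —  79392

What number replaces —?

55814

Using the first 6 terms:
2494, 4158, 6434, 9418, 13206
1664, 2276, 2984, 3788
612, 708, 804
96, 96
Constant fourth difference = 96.
Extend forward: 804 + 96 = 900;  3788 + 900 = 4688;  13206 + 4688 = 17894;  37920 + 17894 = 55814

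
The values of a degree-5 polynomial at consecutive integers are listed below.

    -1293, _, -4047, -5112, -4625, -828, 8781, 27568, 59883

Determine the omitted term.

Using the last 7 terms:
First differences: -1065  487  3797  9609  18787  32315
Second differences: 1552  3310  5812  9178  13528
Third differences: 1758  2502  3366  4350
Fourth differences: 744  864  984
Fifth differences: 120  120
Constant fifth difference = 120.
Extend backward: 744 − 120 = 624;  1758 − 624 = 1134;  1552 − 1134 = 418;  -1065 − 418 = -1483;  -4047 + 1483 = -2564

-2564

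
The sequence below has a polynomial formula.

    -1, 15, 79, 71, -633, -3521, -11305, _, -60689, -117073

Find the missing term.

Using the first 7 terms:
D1: 16  64  -8  -704  -2888  -7784
D2: 48  -72  -696  -2184  -4896
D3: -120  -624  -1488  -2712
D4: -504  -864  -1224
D5: -360  -360
Constant fifth difference = -360.
Extend forward: -1224 − 360 = -1584;  -2712 − 1584 = -4296;  -4896 − 4296 = -9192;  -7784 − 9192 = -16976;  -11305 − 16976 = -28281

-28281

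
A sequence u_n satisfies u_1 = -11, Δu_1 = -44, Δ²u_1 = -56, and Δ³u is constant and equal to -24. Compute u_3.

Build the table forward from the leading diagonal:
Δ³: -24  -24  -24
Δ²: -56  -80  -104
Δ: -44  -100  -180
u: -11  -55  -155

-155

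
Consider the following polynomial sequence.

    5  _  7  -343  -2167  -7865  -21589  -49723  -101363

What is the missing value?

Using the last 7 terms:
-350, -1824, -5698, -13724, -28134, -51640
-1474, -3874, -8026, -14410, -23506
-2400, -4152, -6384, -9096
-1752, -2232, -2712
-480, -480
Constant fifth difference = -480.
Extend backward: -1752 + 480 = -1272;  -2400 + 1272 = -1128;  -1474 + 1128 = -346;  -350 + 346 = -4;  7 + 4 = 11

11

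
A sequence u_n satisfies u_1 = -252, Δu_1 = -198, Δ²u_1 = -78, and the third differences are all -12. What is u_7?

Build the table forward from the leading diagonal:
Third differences: -12, -12, -12, -12, -12, -12, -12
Second differences: -78, -90, -102, -114, -126, -138, -150
First differences: -198, -276, -366, -468, -582, -708, -846
u: -252, -450, -726, -1092, -1560, -2142, -2850

-2850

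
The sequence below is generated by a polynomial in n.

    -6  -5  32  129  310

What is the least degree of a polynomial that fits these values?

First differences: 1, 37, 97, 181
Second differences: 36, 60, 84
Third differences: 24, 24
The third differences are constant, so the polynomial has degree 3.

3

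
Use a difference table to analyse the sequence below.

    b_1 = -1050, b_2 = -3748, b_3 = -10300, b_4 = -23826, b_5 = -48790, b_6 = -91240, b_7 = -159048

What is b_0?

-190

First differences: -2698, -6552, -13526, -24964, -42450, -67808
Second differences: -3854, -6974, -11438, -17486, -25358
Third differences: -3120, -4464, -6048, -7872
Fourth differences: -1344, -1584, -1824
Fifth differences: -240, -240
The fifth differences are constant at -240.
Work back: -1344 + 240 = -1104;  -3120 + 1104 = -2016;  -3854 + 2016 = -1838;  -2698 + 1838 = -860;  -1050 + 860 = -190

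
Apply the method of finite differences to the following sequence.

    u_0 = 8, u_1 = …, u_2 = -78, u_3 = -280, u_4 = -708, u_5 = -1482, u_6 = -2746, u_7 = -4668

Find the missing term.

Using the last 6 terms:
-202, -428, -774, -1264, -1922
-226, -346, -490, -658
-120, -144, -168
-24, -24
Constant fourth difference = -24.
Extend backward: -120 + 24 = -96;  -226 + 96 = -130;  -202 + 130 = -72;  -78 + 72 = -6

-6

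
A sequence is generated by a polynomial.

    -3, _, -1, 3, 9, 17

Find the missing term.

-3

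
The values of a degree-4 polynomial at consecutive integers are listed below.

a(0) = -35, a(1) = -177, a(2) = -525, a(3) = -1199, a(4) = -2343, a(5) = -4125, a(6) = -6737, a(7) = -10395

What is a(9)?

-21833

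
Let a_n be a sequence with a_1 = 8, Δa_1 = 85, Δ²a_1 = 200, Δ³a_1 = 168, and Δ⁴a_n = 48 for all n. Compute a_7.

7598

Build the table forward from the leading diagonal:
Δ⁴: 48, 48, 48, 48, 48, 48, 48
Δ³: 168, 216, 264, 312, 360, 408, 456
Δ²: 200, 368, 584, 848, 1160, 1520, 1928
Δ: 85, 285, 653, 1237, 2085, 3245, 4765
a: 8, 93, 378, 1031, 2268, 4353, 7598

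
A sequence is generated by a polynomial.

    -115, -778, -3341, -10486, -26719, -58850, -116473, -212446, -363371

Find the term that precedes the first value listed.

-14

Δ: -663, -2563, -7145, -16233, -32131, -57623, -95973, -150925
Δ²: -1900, -4582, -9088, -15898, -25492, -38350, -54952
Δ³: -2682, -4506, -6810, -9594, -12858, -16602
Δ⁴: -1824, -2304, -2784, -3264, -3744
Δ⁵: -480, -480, -480, -480
The fifth differences are constant at -480.
Work back: -1824 + 480 = -1344;  -2682 + 1344 = -1338;  -1900 + 1338 = -562;  -663 + 562 = -101;  -115 + 101 = -14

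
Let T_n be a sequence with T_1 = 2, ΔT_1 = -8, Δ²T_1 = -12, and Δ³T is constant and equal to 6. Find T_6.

-98

Build the table forward from the leading diagonal:
Third differences: 6  6  6  6  6  6
Second differences: -12  -6  0  6  12  18
First differences: -8  -20  -26  -26  -20  -8
T: 2  -6  -26  -52  -78  -98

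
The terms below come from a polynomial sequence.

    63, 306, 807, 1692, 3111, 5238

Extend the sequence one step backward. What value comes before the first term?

243, 501, 885, 1419, 2127
258, 384, 534, 708
126, 150, 174
24, 24
The fourth differences are constant at 24.
Work back: 126 − 24 = 102;  258 − 102 = 156;  243 − 156 = 87;  63 − 87 = -24

-24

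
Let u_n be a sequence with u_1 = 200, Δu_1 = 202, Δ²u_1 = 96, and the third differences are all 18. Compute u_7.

Build the table forward from the leading diagonal:
D3: 18  18  18  18  18  18  18
D2: 96  114  132  150  168  186  204
D1: 202  298  412  544  694  862  1048
u: 200  402  700  1112  1656  2350  3212

3212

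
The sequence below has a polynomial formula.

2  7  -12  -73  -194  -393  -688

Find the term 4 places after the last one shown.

-3188

D1: 5 , -19 , -61 , -121 , -199 , -295
D2: -24 , -42 , -60 , -78 , -96
D3: -18 , -18 , -18 , -18
Constant third difference = -18, so extend:
-96 − 18 = -114;  -295 − 114 = -409;  -688 − 409 = -1097
-114 − 18 = -132;  -409 − 132 = -541;  -1097 − 541 = -1638
-132 − 18 = -150;  -541 − 150 = -691;  -1638 − 691 = -2329
-150 − 18 = -168;  -691 − 168 = -859;  -2329 − 859 = -3188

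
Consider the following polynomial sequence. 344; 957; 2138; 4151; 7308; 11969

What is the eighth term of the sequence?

27483

Δ: 613 , 1181 , 2013 , 3157 , 4661
Δ²: 568 , 832 , 1144 , 1504
Δ³: 264 , 312 , 360
Δ⁴: 48 , 48
Constant fourth difference = 48, so extend:
360 + 48 = 408;  1504 + 408 = 1912;  4661 + 1912 = 6573;  11969 + 6573 = 18542
408 + 48 = 456;  1912 + 456 = 2368;  6573 + 2368 = 8941;  18542 + 8941 = 27483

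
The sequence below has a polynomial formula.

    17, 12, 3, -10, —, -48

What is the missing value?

-27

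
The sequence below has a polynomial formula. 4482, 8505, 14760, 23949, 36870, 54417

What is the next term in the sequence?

4023, 6255, 9189, 12921, 17547
2232, 2934, 3732, 4626
702, 798, 894
96, 96
Fourth differences constant at 96.
894 + 96 = 990;  4626 + 990 = 5616;  17547 + 5616 = 23163;  54417 + 23163 = 77580

77580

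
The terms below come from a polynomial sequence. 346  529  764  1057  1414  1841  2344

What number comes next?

D1: 183  235  293  357  427  503
D2: 52  58  64  70  76
D3: 6  6  6  6
Constant third difference = 6, so extend:
76 + 6 = 82;  503 + 82 = 585;  2344 + 585 = 2929

2929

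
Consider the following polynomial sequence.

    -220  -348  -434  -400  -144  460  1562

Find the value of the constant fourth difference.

24

Δ: -128, -86, 34, 256, 604, 1102
Δ²: 42, 120, 222, 348, 498
Δ³: 78, 102, 126, 150
Δ⁴: 24, 24, 24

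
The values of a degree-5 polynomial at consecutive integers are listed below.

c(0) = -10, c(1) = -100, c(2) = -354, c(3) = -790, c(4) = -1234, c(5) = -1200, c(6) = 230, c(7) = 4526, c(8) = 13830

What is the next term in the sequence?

31076

First differences: -90 , -254 , -436 , -444 , 34 , 1430 , 4296 , 9304
Second differences: -164 , -182 , -8 , 478 , 1396 , 2866 , 5008
Third differences: -18 , 174 , 486 , 918 , 1470 , 2142
Fourth differences: 192 , 312 , 432 , 552 , 672
Fifth differences: 120 , 120 , 120 , 120
Constant fifth difference = 120, so extend:
672 + 120 = 792;  2142 + 792 = 2934;  5008 + 2934 = 7942;  9304 + 7942 = 17246;  13830 + 17246 = 31076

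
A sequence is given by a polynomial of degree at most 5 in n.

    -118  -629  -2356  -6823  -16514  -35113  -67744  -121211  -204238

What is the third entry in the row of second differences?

-5224

D1: -511, -1727, -4467, -9691, -18599, -32631, -53467, -83027
D2: -1216, -2740, -5224, -8908, -14032, -20836, -29560
D3: -1524, -2484, -3684, -5124, -6804, -8724
D4: -960, -1200, -1440, -1680, -1920
D5: -240, -240, -240, -240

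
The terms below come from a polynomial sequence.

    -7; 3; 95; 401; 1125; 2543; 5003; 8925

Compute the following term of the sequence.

14801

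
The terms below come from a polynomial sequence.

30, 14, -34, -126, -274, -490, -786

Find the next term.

-1174

First differences: -16, -48, -92, -148, -216, -296
Second differences: -32, -44, -56, -68, -80
Third differences: -12, -12, -12, -12
Constant third difference = -12, so extend:
-80 − 12 = -92;  -296 − 92 = -388;  -786 − 388 = -1174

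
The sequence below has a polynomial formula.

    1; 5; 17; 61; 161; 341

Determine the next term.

D1: 4, 12, 44, 100, 180
D2: 8, 32, 56, 80
D3: 24, 24, 24
Constant third difference = 24, so extend:
80 + 24 = 104;  180 + 104 = 284;  341 + 284 = 625

625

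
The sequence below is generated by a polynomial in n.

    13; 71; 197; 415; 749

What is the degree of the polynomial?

3

D1: 58, 126, 218, 334
D2: 68, 92, 116
D3: 24, 24
The third differences are constant, so the polynomial has degree 3.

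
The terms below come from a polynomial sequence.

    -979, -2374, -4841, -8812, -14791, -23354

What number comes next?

Δ: -1395  -2467  -3971  -5979  -8563
Δ²: -1072  -1504  -2008  -2584
Δ³: -432  -504  -576
Δ⁴: -72  -72
The fourth differences are constant (-72).
-576 − 72 = -648;  -2584 − 648 = -3232;  -8563 − 3232 = -11795;  -23354 − 11795 = -35149

-35149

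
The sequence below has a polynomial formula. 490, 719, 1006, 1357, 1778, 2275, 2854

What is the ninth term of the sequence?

4282

229, 287, 351, 421, 497, 579
58, 64, 70, 76, 82
6, 6, 6, 6
The third differences are constant (6).
82 + 6 = 88;  579 + 88 = 667;  2854 + 667 = 3521
88 + 6 = 94;  667 + 94 = 761;  3521 + 761 = 4282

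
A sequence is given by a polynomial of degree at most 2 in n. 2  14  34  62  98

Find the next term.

142

12 , 20 , 28 , 36
8 , 8 , 8
The second differences are constant (8).
36 + 8 = 44;  98 + 44 = 142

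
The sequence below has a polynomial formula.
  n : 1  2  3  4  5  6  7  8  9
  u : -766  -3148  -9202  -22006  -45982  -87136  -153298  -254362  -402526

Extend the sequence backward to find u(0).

First differences: -2382  -6054  -12804  -23976  -41154  -66162  -101064  -148164
Second differences: -3672  -6750  -11172  -17178  -25008  -34902  -47100
Third differences: -3078  -4422  -6006  -7830  -9894  -12198
Fourth differences: -1344  -1584  -1824  -2064  -2304
Fifth differences: -240  -240  -240  -240
The fifth differences are constant at -240.
Work back: -1344 + 240 = -1104;  -3078 + 1104 = -1974;  -3672 + 1974 = -1698;  -2382 + 1698 = -684;  -766 + 684 = -82

-82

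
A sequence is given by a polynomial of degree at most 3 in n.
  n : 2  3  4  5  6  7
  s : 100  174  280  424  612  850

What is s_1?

First differences: 74  106  144  188  238
Second differences: 32  38  44  50
Third differences: 6  6  6
The third differences are constant at 6.
Work back: 32 − 6 = 26;  74 − 26 = 48;  100 − 48 = 52

52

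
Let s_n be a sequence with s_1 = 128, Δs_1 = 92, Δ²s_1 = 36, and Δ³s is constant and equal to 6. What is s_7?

Build the table forward from the leading diagonal:
Δ³: 6  6  6  6  6  6  6
Δ²: 36  42  48  54  60  66  72
Δ: 92  128  170  218  272  332  398
s: 128  220  348  518  736  1008  1340

1340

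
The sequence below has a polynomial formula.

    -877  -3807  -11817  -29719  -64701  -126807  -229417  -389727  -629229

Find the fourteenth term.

Δ: -2930 , -8010 , -17902 , -34982 , -62106 , -102610 , -160310 , -239502
Δ²: -5080 , -9892 , -17080 , -27124 , -40504 , -57700 , -79192
Δ³: -4812 , -7188 , -10044 , -13380 , -17196 , -21492
Δ⁴: -2376 , -2856 , -3336 , -3816 , -4296
Δ⁵: -480 , -480 , -480 , -480
Constant fifth difference = -480, so extend:
-4296 − 480 = -4776;  -21492 − 4776 = -26268;  -79192 − 26268 = -105460;  -239502 − 105460 = -344962;  -629229 − 344962 = -974191
-4776 − 480 = -5256;  -26268 − 5256 = -31524;  -105460 − 31524 = -136984;  -344962 − 136984 = -481946;  -974191 − 481946 = -1456137
-5256 − 480 = -5736;  -31524 − 5736 = -37260;  -136984 − 37260 = -174244;  -481946 − 174244 = -656190;  -1456137 − 656190 = -2112327
-5736 − 480 = -6216;  -37260 − 6216 = -43476;  -174244 − 43476 = -217720;  -656190 − 217720 = -873910;  -2112327 − 873910 = -2986237
-6216 − 480 = -6696;  -43476 − 6696 = -50172;  -217720 − 50172 = -267892;  -873910 − 267892 = -1141802;  -2986237 − 1141802 = -4128039

-4128039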